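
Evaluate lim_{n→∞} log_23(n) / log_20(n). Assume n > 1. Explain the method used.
lim = ln(20) / ln(23) = log_23(20)

Change of base: log_23(n) = ln n / ln 23 and log_20(n) = ln n / ln 20. The ratio is (ln n / ln 23) · (ln 20 / ln n) = ln 20 / ln 23, a constant independent of n. So the limit is ln 20 / ln 23 = log_23(20).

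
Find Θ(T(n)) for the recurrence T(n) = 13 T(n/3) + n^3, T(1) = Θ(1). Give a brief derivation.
T(n) = Θ(n^3)

log_3 13 ≈ 2.335. f(n) = n^3 dominates n^(log_3 13) since 3 > 2.335, and the regularity condition a·f(n/b) = 13·(n/3)^3 = (13/27)·n^3 ≤ c·f(n) holds with c = 13/27 ≈ 0.481 < 1. So this is Case 3: T(n) = Θ(f(n)) = Θ(n^3).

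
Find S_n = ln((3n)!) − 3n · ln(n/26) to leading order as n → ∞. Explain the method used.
S_n ~ 3n · (ln 78 − 1) + O(ln n)

Stirling: ln((3n)!) = 3n ln(3n) − 3n + O(ln n).
  S_n = 3n ln(3n) − 3n − 3n ln(n/26) + O(ln n)
      = 3n ln(3n) − 3n ln n + 3n ln 26 − 3n + O(ln n)
      = 3n ln 3 + 3n ln 26 − 3n + O(ln n)
      = 3n (ln 78 − 1) + O(ln n).
Numerically ln(78) − 1 ≈ 3.3567.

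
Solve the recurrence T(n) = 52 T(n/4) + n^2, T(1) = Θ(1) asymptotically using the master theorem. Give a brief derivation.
T(n) = Θ(n^(log_4 52))

Master theorem: compare f(n) = n^2 to n^(log_4 52) where log_4 52 ≈ 2.850. Since 2 < log_4 52, we have f(n) = O(n^(log_4 52 − ε)) for some ε > 0 — Case 1. Hence T(n) = Θ(n^(log_4 52)).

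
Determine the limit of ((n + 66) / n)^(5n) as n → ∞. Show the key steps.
lim = e^330

Rewrite as (1 + 66/n)^(5n). By the standard limit (1 + x/n)^n → e^x, we have (1 + 66/n)^n → e^66, and raising to the 5th power gives e^330.
More precisely, ln[(1 + 66/n)^(5n)] = 5n · ln(1 + 66/n) = 5n · (66/n + O(1/n^2)) = 330 + O(1/n) → 330.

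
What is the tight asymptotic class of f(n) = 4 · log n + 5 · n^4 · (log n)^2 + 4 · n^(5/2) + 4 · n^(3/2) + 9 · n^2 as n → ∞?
f(n) ∈ Θ(n^4 · (log n)^2)

Compare the terms by growth order. For large n, n^a · (log n)^b dominates n^a' · (log n)^b' iff a > a', or (a = a' and b > b'). Ranking the 5 terms shows the dominant one is 5 · n^4 · (log n)^2. Hence f(n) ∈ Θ(n^4 · (log n)^2).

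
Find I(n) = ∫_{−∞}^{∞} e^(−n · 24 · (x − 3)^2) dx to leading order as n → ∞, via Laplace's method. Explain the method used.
I(n) = sqrt(π/(24n))

Here φ(x) = 24 · (x − 3)^2 has its unique minimum at x* = 3 with φ(x*) = 0 and φ''(x*) = 48. Laplace's method gives
  I(n) ~ e^(−n φ(x*)) · sqrt(2π / (n · φ''(x*))) = sqrt(2π / (48n)) = sqrt(π/(24n)).
This is exact: substituting u = (x − 3)·sqrt(24n) gives I(n) = (1/sqrt(24n)) ∫_{−∞}^{∞} e^(−u^2) du = sqrt(π/(24n)).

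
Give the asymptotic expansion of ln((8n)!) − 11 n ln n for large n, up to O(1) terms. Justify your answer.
ln((8n)!) − 11 n ln n = −3 n ln n + 8(ln 8 − 1) n + (1/2) ln(2π·8n) + O(1/n)

Stirling: ln((8n)!) = 8n ln(8n) − 8n + (1/2) ln(2π·8n) + O(1/n).
Expand 8n ln(8n) = 8n (ln n + ln 8) = 8n ln n + 8n ln 8.
Subtract 11n ln n: leading term is (8 − 11) n ln n = −3 n ln n. The next term is 8n ln 8 − 8n = 8(ln 8 − 1) n. Then the (1/2) ln(2π·8n) correction.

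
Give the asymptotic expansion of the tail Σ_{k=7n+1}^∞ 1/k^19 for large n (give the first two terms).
Σ_{k>7n} 1/k^19 = 1/(18 · (7n)^18) − 1/(2 · (7n)^19) + O(1/(7n)^20)

Compare to the integral: ∫_{7n}^∞ x^(−19) dx = [−x^(−18)/18]_{7n}^∞ = 1/((19−1)·(7n)^18). The Euler-Maclaurin correction adds −f(7n)/2 = −1/(2·(7n)^19). Euler-Maclaurin then gives
  Σ_{k>7n} 1/k^19 = ∫_{7n}^∞ dx/x^19 − 1/(2·(7n)^19) + O(1/(7n)^20).
(Equivalently this is ζ(19) − Σ_{k≤7n} 1/k^19.)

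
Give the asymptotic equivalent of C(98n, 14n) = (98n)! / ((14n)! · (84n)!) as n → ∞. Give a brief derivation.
C(98n, 14n) ~ (823543/46656)^(14n) · sqrt(7/(12π·14n))

Write N = 14n. Apply Stirling to each factorial:
  (7N)! ~ sqrt(2π·7N) · (7N/e)^(7N),
  N! ~ sqrt(2π N) · (N/e)^N,
  (6N)! ~ sqrt(2π·6N) · (6N/e)^(6N).
The exponential factors combine to (7N)^(7N) / (N^N · (6N)^(6N)) = 7^(7N)/6^(6N) = (7^7/6^6)^N = (823543/46656)^N.
The square-root prefactors combine to sqrt(2π·7N) / (sqrt(2π N)·sqrt(2π·6N)) = sqrt(7 / (2π·6·N)) = sqrt(7/(12π·14n)).
Substituting N = 14n: C(98n, 14n) ~ (823543/46656)^(14n) · sqrt(7/(12π·14n)).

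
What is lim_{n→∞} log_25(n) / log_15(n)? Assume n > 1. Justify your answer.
lim = ln(15) / ln(25) = log_25(15)

Change of base: log_25(n) = ln n / ln 25 and log_15(n) = ln n / ln 15. The ratio is (ln n / ln 25) · (ln 15 / ln n) = ln 15 / ln 25, a constant independent of n. So the limit is ln 15 / ln 25 = log_25(15).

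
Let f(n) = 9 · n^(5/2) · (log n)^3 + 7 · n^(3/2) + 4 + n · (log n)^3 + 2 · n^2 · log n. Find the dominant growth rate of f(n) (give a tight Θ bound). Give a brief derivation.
f(n) ∈ Θ(n^(5/2) · (log n)^3)

Compare the terms by growth order. For large n, n^a · (log n)^b dominates n^a' · (log n)^b' iff a > a', or (a = a' and b > b'). Ranking the 5 terms shows the dominant one is 9 · n^(5/2) · (log n)^3. Hence f(n) ∈ Θ(n^(5/2) · (log n)^3).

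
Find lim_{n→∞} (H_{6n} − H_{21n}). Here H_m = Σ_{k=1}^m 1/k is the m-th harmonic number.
lim = ln(6/21) = ln(2/7)

Euler-Maclaurin gives H_m = ln m + γ + 1/(2m) + O(1/m^2). The γ and O(1/m) terms cancel in the difference:
  H_{6n} − H_{21n} = ln(6n) − ln(21n) + O(1/n) = ln(6/21) + O(1/n).
Hence the limit is ln(6/21) = ln(2/7).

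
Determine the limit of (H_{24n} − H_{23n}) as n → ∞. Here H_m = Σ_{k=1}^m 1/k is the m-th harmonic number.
lim = ln(24/23)

Euler-Maclaurin gives H_m = ln m + γ + 1/(2m) + O(1/m^2). The γ and O(1/m) terms cancel in the difference:
  H_{24n} − H_{23n} = ln(24n) − ln(23n) + O(1/n) = ln(24/23) + O(1/n).
Hence the limit is ln(24/23).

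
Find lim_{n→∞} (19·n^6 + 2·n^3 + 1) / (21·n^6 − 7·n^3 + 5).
lim = 19/21

For large n the leading n^6 terms dominate both numerator and denominator. Dividing top and bottom by n^6, every other term tends to 0, leaving 19/21.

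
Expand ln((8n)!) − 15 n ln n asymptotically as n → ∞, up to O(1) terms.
ln((8n)!) − 15 n ln n = −7 n ln n + 8(ln 8 − 1) n + (1/2) ln(2π·8n) + O(1/n)

Stirling: ln((8n)!) = 8n ln(8n) − 8n + (1/2) ln(2π·8n) + O(1/n).
Expand 8n ln(8n) = 8n (ln n + ln 8) = 8n ln n + 8n ln 8.
Subtract 15n ln n: leading term is (8 − 15) n ln n = −7 n ln n. The next term is 8n ln 8 − 8n = 8(ln 8 − 1) n. Then the (1/2) ln(2π·8n) correction.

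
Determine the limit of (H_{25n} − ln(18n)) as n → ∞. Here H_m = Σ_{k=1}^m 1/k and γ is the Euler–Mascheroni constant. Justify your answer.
lim = ln(25/18) + γ

By Euler-Maclaurin, H_m = ln m + γ + O(1/m). So
  H_{25n} − ln(18n) = ln(25n) + γ − ln(18n) + O(1/n)
                       = ln(25/18) + γ + O(1/n).
Hence the limit is ln(25/18) + γ.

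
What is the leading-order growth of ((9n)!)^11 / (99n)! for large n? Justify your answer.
((9n)!)^11/(99n)! ~ ((2π·9n)^(10/2) / sqrt(11)) · 11^(−11·9n)  →  0

Write N = 9n. Stirling: N! ~ sqrt(2π N)(N/e)^N and (11N)! ~ sqrt(2π·11N)·(11N/e)^(11N).
  (N!)^11/(11N)! ~ (2π N)^(11/2) (N/e)^(11N) / [sqrt(2π·11N) (11N/e)^(11N)]
     = (2π N)^(11/2) / sqrt(2π·11N) · (N/(11N))^(11N)
     = (2π N)^((11−1)/2) / sqrt(11) · 11^(−11N).
Since 11^11 > 1, the factor 11^(−11N) decays exponentially, so the ratio → 0. Substituting N = 9n gives the stated form.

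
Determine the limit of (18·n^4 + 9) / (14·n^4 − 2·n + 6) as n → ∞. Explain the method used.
lim = 18/14 = 9/7

For large n the leading n^4 terms dominate both numerator and denominator. Dividing top and bottom by n^4, every other term tends to 0, leaving 18/14 = 9/7.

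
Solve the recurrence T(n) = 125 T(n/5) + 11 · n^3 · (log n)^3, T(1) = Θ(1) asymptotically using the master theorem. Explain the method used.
T(n) = Θ(n^3 · (log n)^4)

Here log_5 125 = 3 and f(n) = 11 · n^3 · (log n)^3 = Θ(n^(log_5 125) · (log n)^3). This is the extended Case 2 of the master theorem (f matches the critical exponent up to log factors), giving T(n) = Θ(n^(log_5 125) · (log n)^(3+1)) = Θ(n^3 · (log n)^4).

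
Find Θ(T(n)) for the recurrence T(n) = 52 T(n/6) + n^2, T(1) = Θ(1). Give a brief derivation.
T(n) = Θ(n^(log_6 52))

Master theorem: compare f(n) = n^2 to n^(log_6 52) where log_6 52 ≈ 2.205. Since 2 < log_6 52, we have f(n) = O(n^(log_6 52 − ε)) for some ε > 0 — Case 1. Hence T(n) = Θ(n^(log_6 52)).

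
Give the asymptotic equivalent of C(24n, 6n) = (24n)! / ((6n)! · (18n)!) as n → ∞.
C(24n, 6n) ~ (256/27)^(6n) · sqrt(2/(3π·6n))

Write N = 6n. Apply Stirling to each factorial:
  (4N)! ~ sqrt(2π·4N) · (4N/e)^(4N),
  N! ~ sqrt(2π N) · (N/e)^N,
  (3N)! ~ sqrt(2π·3N) · (3N/e)^(3N).
The exponential factors combine to (4N)^(4N) / (N^N · (3N)^(3N)) = 4^(4N)/3^(3N) = (4^4/3^3)^N = (256/27)^N.
The square-root prefactors combine to sqrt(2π·4N) / (sqrt(2π N)·sqrt(2π·3N)) = sqrt(4 / (2π·3·N)) = sqrt(2/(3π·6n)).
Substituting N = 6n: C(24n, 6n) ~ (256/27)^(6n) · sqrt(2/(3π·6n)).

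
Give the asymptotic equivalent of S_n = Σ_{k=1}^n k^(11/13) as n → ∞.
S_n ~ (13/24) · n^(24/13)

Integral comparison: Σ_{k=1}^n k^(11/13) = ∫_0^n x^(11/13) dx + O(n^(11/13)). The integral is n^(1 + 11/13) / (1 + 11/13) = n^((11+13)/13) / ((11+13)/13) = (13/24) · n^(24/13).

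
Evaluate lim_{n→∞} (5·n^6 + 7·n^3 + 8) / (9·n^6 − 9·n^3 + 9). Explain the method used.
lim = 5/9

For large n the leading n^6 terms dominate both numerator and denominator. Dividing top and bottom by n^6, every other term tends to 0, leaving 5/9.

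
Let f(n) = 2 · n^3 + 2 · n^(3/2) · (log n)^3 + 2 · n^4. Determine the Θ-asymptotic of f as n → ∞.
f(n) ∈ Θ(n^4)

Compare the terms by growth order. For large n, n^a · (log n)^b dominates n^a' · (log n)^b' iff a > a', or (a = a' and b > b'). Ranking the 3 terms shows the dominant one is 2 · n^4. Hence f(n) ∈ Θ(n^4).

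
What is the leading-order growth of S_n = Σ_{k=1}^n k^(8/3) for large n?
S_n ~ (3/11) · n^(11/3)

Integral comparison: Σ_{k=1}^n k^(8/3) = ∫_0^n x^(8/3) dx + O(n^(8/3)). The integral is n^(1 + 8/3) / (1 + 8/3) = n^((8+3)/3) / ((8+3)/3) = (3/11) · n^(11/3).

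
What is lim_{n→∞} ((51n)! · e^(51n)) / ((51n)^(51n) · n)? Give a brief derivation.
lim = 0

Stirling: (51n)! ~ sqrt(2π·51n) · (51n/e)^(51n). Hence
  (51n)! · e^(51n) / (51n)^(51n) ~ sqrt(2π·51n).
Dividing by n: sqrt(2π·51n) / n = sqrt(2π·51) · n^((1−2)/2), so the expression behaves like sqrt(2π·51) · n^((1−2)/2) → 0.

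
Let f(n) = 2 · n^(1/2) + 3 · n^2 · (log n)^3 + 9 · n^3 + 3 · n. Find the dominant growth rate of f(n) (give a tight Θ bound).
f(n) ∈ Θ(n^3)

Compare the terms by growth order. For large n, n^a · (log n)^b dominates n^a' · (log n)^b' iff a > a', or (a = a' and b > b'). Ranking the 4 terms shows the dominant one is 9 · n^3. Hence f(n) ∈ Θ(n^3).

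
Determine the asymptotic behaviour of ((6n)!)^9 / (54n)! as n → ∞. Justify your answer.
((6n)!)^9/(54n)! ~ ((2π·6n)^(8/2) / 3) · 9^(−9·6n)  →  0

Write N = 6n. Stirling: N! ~ sqrt(2π N)(N/e)^N and (9N)! ~ sqrt(2π·9N)·(9N/e)^(9N).
  (N!)^9/(9N)! ~ (2π N)^(9/2) (N/e)^(9N) / [sqrt(2π·9N) (9N/e)^(9N)]
     = (2π N)^(9/2) / sqrt(2π·9N) · (N/(9N))^(9N)
     = (2π N)^((9−1)/2) / 3 · 9^(−9N).
Since 9^9 > 1, the factor 9^(−9N) decays exponentially, so the ratio → 0. Substituting N = 6n gives the stated form.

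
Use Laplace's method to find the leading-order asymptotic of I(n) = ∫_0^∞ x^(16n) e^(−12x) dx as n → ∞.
I(n) ~ (sqrt(2π·16n) / 12) · (16n/(12e))^(16n)

Write the integrand as exp(16n ln x − 12x) and set f(x) = 16n ln x − 12x. Then f'(x) = 16n/x − 12 = 0 at x* = 16n/12, and f''(x*) = −16n/x*^2 = −12^2/(16n). Laplace's method (interior maximum) gives
  I(n) ~ e^(f(x*)) · sqrt(2π / |f''(x*)|)
        = exp(16n ln(16n/12) − 16n) · sqrt(2π · 16n / 12^2)
        = (16n/12)^(16n) e^(−16n) · sqrt(2π·16n) / 12
        = (sqrt(2π·16n) / 12) · (16n/(12e))^(16n).
This matches Γ(16n+1)/12^(16n+1) with Stirling applied to Γ.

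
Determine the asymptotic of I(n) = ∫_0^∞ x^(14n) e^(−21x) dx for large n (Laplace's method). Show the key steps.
I(n) ~ (sqrt(2π·14n) / 21) · (14n/(21e))^(14n)

Write the integrand as exp(14n ln x − 21x) and set f(x) = 14n ln x − 21x. Then f'(x) = 14n/x − 21 = 0 at x* = 14n/21, and f''(x*) = −14n/x*^2 = −21^2/(14n). Laplace's method (interior maximum) gives
  I(n) ~ e^(f(x*)) · sqrt(2π / |f''(x*)|)
        = exp(14n ln(14n/21) − 14n) · sqrt(2π · 14n / 21^2)
        = (14n/21)^(14n) e^(−14n) · sqrt(2π·14n) / 21
        = (sqrt(2π·14n) / 21) · (14n/(21e))^(14n).
This matches Γ(14n+1)/21^(14n+1) with Stirling applied to Γ.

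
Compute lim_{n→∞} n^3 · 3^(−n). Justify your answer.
lim = 0

Exponentials with base > 1 dominate every fixed polynomial: for any fixed c, n^c / 3^n → 0 as n → ∞ (e.g. by the ratio test, or by writing 3^n = e^(n ln 3) and noting e^(n ln 3) / n^c → ∞). Hence n^3 · 3^(−n) = n^3 / 3^n → 0.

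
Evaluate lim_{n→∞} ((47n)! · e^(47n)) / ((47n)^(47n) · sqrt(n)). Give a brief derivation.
lim = sqrt(2π·47)

Stirling: (47n)! ~ sqrt(2π·47n) · (47n/e)^(47n). Hence
  (47n)! · e^(47n) / (47n)^(47n) ~ sqrt(2π·47n).
Dividing by sqrt(n): sqrt(2π·47n) / sqrt(n) = sqrt(2π·47) · n^((1−1)/2), so the limit is sqrt(2π·47).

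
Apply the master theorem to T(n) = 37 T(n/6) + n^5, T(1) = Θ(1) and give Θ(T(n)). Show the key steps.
T(n) = Θ(n^5)

log_6 37 ≈ 2.015. f(n) = n^5 dominates n^(log_6 37) since 5 > 2.015, and the regularity condition a·f(n/b) = 37·(n/6)^5 = (37/7776)·n^5 ≤ c·f(n) holds with c = 37/7776 ≈ 0.00476 < 1. So this is Case 3: T(n) = Θ(f(n)) = Θ(n^5).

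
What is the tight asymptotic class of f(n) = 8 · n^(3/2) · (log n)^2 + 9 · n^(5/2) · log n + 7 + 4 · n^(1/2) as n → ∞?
f(n) ∈ Θ(n^(5/2) · log n)

Compare the terms by growth order. For large n, n^a · (log n)^b dominates n^a' · (log n)^b' iff a > a', or (a = a' and b > b'). Ranking the 4 terms shows the dominant one is 9 · n^(5/2) · log n. Hence f(n) ∈ Θ(n^(5/2) · log n).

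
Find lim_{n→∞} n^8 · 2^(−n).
lim = 0

Exponentials with base > 1 dominate every fixed polynomial: for any fixed c, n^c / 2^n → 0 as n → ∞ (e.g. by the ratio test, or by writing 2^n = e^(n ln 2) and noting e^(n ln 2) / n^c → ∞). Hence n^8 · 2^(−n) = n^8 / 2^n → 0.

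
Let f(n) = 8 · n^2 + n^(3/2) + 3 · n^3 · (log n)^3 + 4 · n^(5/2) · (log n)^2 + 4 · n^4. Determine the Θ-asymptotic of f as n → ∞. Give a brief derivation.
f(n) ∈ Θ(n^4)

Compare the terms by growth order. For large n, n^a · (log n)^b dominates n^a' · (log n)^b' iff a > a', or (a = a' and b > b'). Ranking the 5 terms shows the dominant one is 4 · n^4. Hence f(n) ∈ Θ(n^4).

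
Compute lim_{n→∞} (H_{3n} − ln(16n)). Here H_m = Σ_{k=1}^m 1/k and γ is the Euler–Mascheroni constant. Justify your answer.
lim = ln(3/16) + γ

By Euler-Maclaurin, H_m = ln m + γ + O(1/m). So
  H_{3n} − ln(16n) = ln(3n) + γ − ln(16n) + O(1/n)
                       = ln(3/16) + γ + O(1/n).
Hence the limit is ln(3/16) + γ.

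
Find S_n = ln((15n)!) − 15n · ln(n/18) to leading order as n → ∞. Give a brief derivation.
S_n ~ 15n · (ln 270 − 1) + O(ln n)

Stirling: ln((15n)!) = 15n ln(15n) − 15n + O(ln n).
  S_n = 15n ln(15n) − 15n − 15n ln(n/18) + O(ln n)
      = 15n ln(15n) − 15n ln n + 15n ln 18 − 15n + O(ln n)
      = 15n ln 15 + 15n ln 18 − 15n + O(ln n)
      = 15n (ln 270 − 1) + O(ln n).
Numerically ln(270) − 1 ≈ 4.5984.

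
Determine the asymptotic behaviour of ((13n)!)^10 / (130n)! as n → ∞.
((13n)!)^10/(130n)! ~ ((2π·13n)^(9/2) / sqrt(10)) · 10^(−10·13n)  →  0

Write N = 13n. Stirling: N! ~ sqrt(2π N)(N/e)^N and (10N)! ~ sqrt(2π·10N)·(10N/e)^(10N).
  (N!)^10/(10N)! ~ (2π N)^(10/2) (N/e)^(10N) / [sqrt(2π·10N) (10N/e)^(10N)]
     = (2π N)^(10/2) / sqrt(2π·10N) · (N/(10N))^(10N)
     = (2π N)^((10−1)/2) / sqrt(10) · 10^(−10N).
Since 10^10 > 1, the factor 10^(−10N) decays exponentially, so the ratio → 0. Substituting N = 13n gives the stated form.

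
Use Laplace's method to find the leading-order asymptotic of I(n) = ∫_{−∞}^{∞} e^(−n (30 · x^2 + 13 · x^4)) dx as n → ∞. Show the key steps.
I(n) ~ sqrt(π/(30n))

φ(x) = 30 · x^2 + 13 · x^4 has its unique global minimum at x* = 0 (since φ'(x) = 60x + 52x^3 = 0 only at x = 0 for real x with both coefficients positive, and φ → ∞ as |x| → ∞). At x* = 0, φ(0) = 0 and φ''(0) = 60. Laplace's method then gives
  I(n) ~ sqrt(2π / (n · φ''(0))) · e^(−n φ(0)) = sqrt(2π / (60n)) = sqrt(π/(30n)).
The 13 · x^4 term contributes only at subleading order (an O(1/n) relative correction).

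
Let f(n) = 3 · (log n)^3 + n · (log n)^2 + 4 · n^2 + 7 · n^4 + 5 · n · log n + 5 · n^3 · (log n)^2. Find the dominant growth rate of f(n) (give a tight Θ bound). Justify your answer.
f(n) ∈ Θ(n^4)

Compare the terms by growth order. For large n, n^a · (log n)^b dominates n^a' · (log n)^b' iff a > a', or (a = a' and b > b'). Ranking the 6 terms shows the dominant one is 7 · n^4. Hence f(n) ∈ Θ(n^4).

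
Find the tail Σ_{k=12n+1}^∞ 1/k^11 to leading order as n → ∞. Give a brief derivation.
Σ_{k>12n} 1/k^11 ~ 1/(10 · (12n)^10)

Compare to the integral: ∫_{12n}^∞ x^(−11) dx = [−x^(−10)/10]_{12n}^∞ = 1/((11−1)·(12n)^10). Euler-Maclaurin then gives
  Σ_{k>12n} 1/k^11 = ∫_{12n}^∞ dx/x^11 − 1/(2·(12n)^11) + O(1/(12n)^12).
(Equivalently this is ζ(11) − Σ_{k≤12n} 1/k^11.)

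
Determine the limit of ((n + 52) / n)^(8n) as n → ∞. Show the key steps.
lim = e^416

Rewrite as (1 + 52/n)^(8n). By the standard limit (1 + x/n)^n → e^x, we have (1 + 52/n)^n → e^52, and raising to the 8th power gives e^416.
More precisely, ln[(1 + 52/n)^(8n)] = 8n · ln(1 + 52/n) = 8n · (52/n + O(1/n^2)) = 416 + O(1/n) → 416.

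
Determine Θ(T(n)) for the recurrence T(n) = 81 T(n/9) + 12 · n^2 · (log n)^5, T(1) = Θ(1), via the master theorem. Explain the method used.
T(n) = Θ(n^2 · (log n)^6)

Here log_9 81 = 2 and f(n) = 12 · n^2 · (log n)^5 = Θ(n^(log_9 81) · (log n)^5). This is the extended Case 2 of the master theorem (f matches the critical exponent up to log factors), giving T(n) = Θ(n^(log_9 81) · (log n)^(5+1)) = Θ(n^2 · (log n)^6).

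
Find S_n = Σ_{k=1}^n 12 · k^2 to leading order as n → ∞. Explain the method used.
S_n ~ 4 · n^3

By integral comparison (Euler-Maclaurin), Σ_{k=1}^n 12 · k^2 = 12 · ∫_0^n x^2 dx + O(n^2) = 12 · n^3/3 = 4 · n^3 + O(n^2). (Equivalently, Faulhaber's formula gives the same leading term.)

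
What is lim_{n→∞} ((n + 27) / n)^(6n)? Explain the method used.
lim = e^162

Rewrite as (1 + 27/n)^(6n). By the standard limit (1 + x/n)^n → e^x, we have (1 + 27/n)^n → e^27, and raising to the 6th power gives e^162.
More precisely, ln[(1 + 27/n)^(6n)] = 6n · ln(1 + 27/n) = 6n · (27/n + O(1/n^2)) = 162 + O(1/n) → 162.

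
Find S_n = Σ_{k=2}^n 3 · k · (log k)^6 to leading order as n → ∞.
S_n ~ 3 · n^2 · (log n)^6 / 2

By integral comparison, S_n = ∫_1^n 3 · x · (log x)^6 dx + O(n · (log n)^6). For the integral, the leading term of ∫_1^n x^1 (log x)^6 dx is n^2/2 · (log n)^6 (by repeated integration by parts; each step lowers the log-exponent and produces a relatively O(1/log n) correction). Hence S_n ~ 3 · n^2 · (log n)^6 / 2.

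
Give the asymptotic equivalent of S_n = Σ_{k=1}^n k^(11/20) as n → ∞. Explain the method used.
S_n ~ (20/31) · n^(31/20)

Integral comparison: Σ_{k=1}^n k^(11/20) = ∫_0^n x^(11/20) dx + O(n^(11/20)). The integral is n^(1 + 11/20) / (1 + 11/20) = n^((11+20)/20) / ((11+20)/20) = (20/31) · n^(31/20).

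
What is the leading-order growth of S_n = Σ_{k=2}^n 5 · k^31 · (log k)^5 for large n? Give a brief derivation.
S_n ~ 5 · n^32 · (log n)^5 / 32

By integral comparison, S_n = ∫_1^n 5 · x^31 · (log x)^5 dx + O(n^31 · (log n)^5). For the integral, the leading term of ∫_1^n x^31 (log x)^5 dx is n^32/32 · (log n)^5 (by repeated integration by parts; each step lowers the log-exponent and produces a relatively O(1/log n) correction). Hence S_n ~ 5 · n^32 · (log n)^5 / 32.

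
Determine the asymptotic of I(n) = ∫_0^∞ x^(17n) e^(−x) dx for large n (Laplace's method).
I(n) ~ sqrt(2π·17n) · (17n/e)^(17n)

Write the integrand as exp(17n ln x − x) and set f(x) = 17n ln x − x. Then f'(x) = 17n/x − 1 = 0 at x* = 17n, and f''(x*) = −17n/x*^2 = −1/(17n). Laplace's method (interior maximum) gives
  I(n) ~ e^(f(x*)) · sqrt(2π / |f''(x*)|)
        = exp(17n ln(17n) − 17n) · sqrt(2π · 17n)
        = (17n)^(17n) e^(−17n) · sqrt(2π·17n)
        = sqrt(2π·17n) · (17n/e)^(17n).
This matches Γ(17n+1) with Stirling applied to Γ.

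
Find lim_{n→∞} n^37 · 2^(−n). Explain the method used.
lim = 0

Exponentials with base > 1 dominate every fixed polynomial: for any fixed c, n^c / 2^n → 0 as n → ∞ (e.g. by the ratio test, or by writing 2^n = e^(n ln 2) and noting e^(n ln 2) / n^c → ∞). Hence n^37 · 2^(−n) = n^37 / 2^n → 0.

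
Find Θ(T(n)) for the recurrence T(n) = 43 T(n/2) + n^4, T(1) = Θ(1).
T(n) = Θ(n^(log_2 43))

Master theorem: compare f(n) = n^4 to n^(log_2 43) where log_2 43 ≈ 5.426. Since 4 < log_2 43, we have f(n) = O(n^(log_2 43 − ε)) for some ε > 0 — Case 1. Hence T(n) = Θ(n^(log_2 43)).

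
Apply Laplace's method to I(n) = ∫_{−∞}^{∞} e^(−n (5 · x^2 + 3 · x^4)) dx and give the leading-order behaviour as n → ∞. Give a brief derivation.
I(n) ~ sqrt(π/(5n))

φ(x) = 5 · x^2 + 3 · x^4 has its unique global minimum at x* = 0 (since φ'(x) = 10x + 12x^3 = 0 only at x = 0 for real x with both coefficients positive, and φ → ∞ as |x| → ∞). At x* = 0, φ(0) = 0 and φ''(0) = 10. Laplace's method then gives
  I(n) ~ sqrt(2π / (n · φ''(0))) · e^(−n φ(0)) = sqrt(2π / (10n)) = sqrt(π/(5n)).
The 3 · x^4 term contributes only at subleading order (an O(1/n) relative correction).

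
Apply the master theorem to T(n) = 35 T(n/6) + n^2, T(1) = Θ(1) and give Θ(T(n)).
T(n) = Θ(n^2)

log_6 35 ≈ 1.984. f(n) = n^2 dominates n^(log_6 35) since 2 > 1.984, and the regularity condition a·f(n/b) = 35·(n/6)^2 = (35/36)·n^2 ≤ c·f(n) holds with c = 35/36 ≈ 0.972 < 1. So this is Case 3: T(n) = Θ(f(n)) = Θ(n^2).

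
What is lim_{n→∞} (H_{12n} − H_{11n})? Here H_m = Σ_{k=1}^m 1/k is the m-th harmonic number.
lim = ln(12/11)

Euler-Maclaurin gives H_m = ln m + γ + 1/(2m) + O(1/m^2). The γ and O(1/m) terms cancel in the difference:
  H_{12n} − H_{11n} = ln(12n) − ln(11n) + O(1/n) = ln(12/11) + O(1/n).
Hence the limit is ln(12/11).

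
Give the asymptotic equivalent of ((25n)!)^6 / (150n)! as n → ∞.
((25n)!)^6/(150n)! ~ ((2π·25n)^(5/2) / sqrt(6)) · 6^(−6·25n)  →  0

Write N = 25n. Stirling: N! ~ sqrt(2π N)(N/e)^N and (6N)! ~ sqrt(2π·6N)·(6N/e)^(6N).
  (N!)^6/(6N)! ~ (2π N)^(6/2) (N/e)^(6N) / [sqrt(2π·6N) (6N/e)^(6N)]
     = (2π N)^(6/2) / sqrt(2π·6N) · (N/(6N))^(6N)
     = (2π N)^((6−1)/2) / sqrt(6) · 6^(−6N).
Since 6^6 > 1, the factor 6^(−6N) decays exponentially, so the ratio → 0. Substituting N = 25n gives the stated form.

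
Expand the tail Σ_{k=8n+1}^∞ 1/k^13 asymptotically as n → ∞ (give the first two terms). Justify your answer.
Σ_{k>8n} 1/k^13 = 1/(12 · (8n)^12) − 1/(2 · (8n)^13) + O(1/(8n)^14)

Compare to the integral: ∫_{8n}^∞ x^(−13) dx = [−x^(−12)/12]_{8n}^∞ = 1/((13−1)·(8n)^12). The Euler-Maclaurin correction adds −f(8n)/2 = −1/(2·(8n)^13). Euler-Maclaurin then gives
  Σ_{k>8n} 1/k^13 = ∫_{8n}^∞ dx/x^13 − 1/(2·(8n)^13) + O(1/(8n)^14).
(Equivalently this is ζ(13) − Σ_{k≤8n} 1/k^13.)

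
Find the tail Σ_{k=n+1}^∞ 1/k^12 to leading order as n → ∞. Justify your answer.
Σ_{k>n} 1/k^12 ~ 1/(11 · n^11)

Compare to the integral: ∫_{n}^∞ x^(−12) dx = [−x^(−11)/11]_{n}^∞ = 1/((12−1)·n^11). Euler-Maclaurin then gives
  Σ_{k>n} 1/k^12 = ∫_{n}^∞ dx/x^12 − 1/(2·n^12) + O(1/n^13).
(Equivalently this is ζ(12) − Σ_{k≤n} 1/k^12.)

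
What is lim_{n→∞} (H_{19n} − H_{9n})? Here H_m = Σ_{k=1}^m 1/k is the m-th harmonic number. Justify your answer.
lim = ln(19/9)

Euler-Maclaurin gives H_m = ln m + γ + 1/(2m) + O(1/m^2). The γ and O(1/m) terms cancel in the difference:
  H_{19n} − H_{9n} = ln(19n) − ln(9n) + O(1/n) = ln(19/9) + O(1/n).
Hence the limit is ln(19/9).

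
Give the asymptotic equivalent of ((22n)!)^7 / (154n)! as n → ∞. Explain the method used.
((22n)!)^7/(154n)! ~ ((2π·22n)^(6/2) / sqrt(7)) · 7^(−7·22n)  →  0

Write N = 22n. Stirling: N! ~ sqrt(2π N)(N/e)^N and (7N)! ~ sqrt(2π·7N)·(7N/e)^(7N).
  (N!)^7/(7N)! ~ (2π N)^(7/2) (N/e)^(7N) / [sqrt(2π·7N) (7N/e)^(7N)]
     = (2π N)^(7/2) / sqrt(2π·7N) · (N/(7N))^(7N)
     = (2π N)^((7−1)/2) / sqrt(7) · 7^(−7N).
Since 7^7 > 1, the factor 7^(−7N) decays exponentially, so the ratio → 0. Substituting N = 22n gives the stated form.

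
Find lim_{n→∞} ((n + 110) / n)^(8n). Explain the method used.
lim = e^880

Rewrite as (1 + 110/n)^(8n). By the standard limit (1 + x/n)^n → e^x, we have (1 + 110/n)^n → e^110, and raising to the 8th power gives e^880.
More precisely, ln[(1 + 110/n)^(8n)] = 8n · ln(1 + 110/n) = 8n · (110/n + O(1/n^2)) = 880 + O(1/n) → 880.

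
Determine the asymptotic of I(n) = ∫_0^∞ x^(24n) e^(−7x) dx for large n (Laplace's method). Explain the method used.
I(n) ~ (sqrt(2π·24n) / 7) · (24n/(7e))^(24n)

Write the integrand as exp(24n ln x − 7x) and set f(x) = 24n ln x − 7x. Then f'(x) = 24n/x − 7 = 0 at x* = 24n/7, and f''(x*) = −24n/x*^2 = −7^2/(24n). Laplace's method (interior maximum) gives
  I(n) ~ e^(f(x*)) · sqrt(2π / |f''(x*)|)
        = exp(24n ln(24n/7) − 24n) · sqrt(2π · 24n / 7^2)
        = (24n/7)^(24n) e^(−24n) · sqrt(2π·24n) / 7
        = (sqrt(2π·24n) / 7) · (24n/(7e))^(24n).
This matches Γ(24n+1)/7^(24n+1) with Stirling applied to Γ.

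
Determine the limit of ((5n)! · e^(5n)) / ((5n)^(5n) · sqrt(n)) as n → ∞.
lim = sqrt(2π·5)

Stirling: (5n)! ~ sqrt(2π·5n) · (5n/e)^(5n). Hence
  (5n)! · e^(5n) / (5n)^(5n) ~ sqrt(2π·5n).
Dividing by sqrt(n): sqrt(2π·5n) / sqrt(n) = sqrt(2π·5) · n^((1−1)/2), so the limit is sqrt(2π·5).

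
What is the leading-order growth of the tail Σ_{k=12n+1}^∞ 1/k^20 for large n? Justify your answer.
Σ_{k>12n} 1/k^20 ~ 1/(19 · (12n)^19)

Compare to the integral: ∫_{12n}^∞ x^(−20) dx = [−x^(−19)/19]_{12n}^∞ = 1/((20−1)·(12n)^19). Euler-Maclaurin then gives
  Σ_{k>12n} 1/k^20 = ∫_{12n}^∞ dx/x^20 − 1/(2·(12n)^20) + O(1/(12n)^21).
(Equivalently this is ζ(20) − Σ_{k≤12n} 1/k^20.)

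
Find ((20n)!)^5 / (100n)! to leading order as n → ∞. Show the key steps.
((20n)!)^5/(100n)! ~ ((2π·20n)^(4/2) / sqrt(5)) · 5^(−5·20n)  →  0

Write N = 20n. Stirling: N! ~ sqrt(2π N)(N/e)^N and (5N)! ~ sqrt(2π·5N)·(5N/e)^(5N).
  (N!)^5/(5N)! ~ (2π N)^(5/2) (N/e)^(5N) / [sqrt(2π·5N) (5N/e)^(5N)]
     = (2π N)^(5/2) / sqrt(2π·5N) · (N/(5N))^(5N)
     = (2π N)^((5−1)/2) / sqrt(5) · 5^(−5N).
Since 5^5 > 1, the factor 5^(−5N) decays exponentially, so the ratio → 0. Substituting N = 20n gives the stated form.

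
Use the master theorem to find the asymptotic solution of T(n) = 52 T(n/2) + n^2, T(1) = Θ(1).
T(n) = Θ(n^(log_2 52))

Master theorem: compare f(n) = n^2 to n^(log_2 52) where log_2 52 ≈ 5.700. Since 2 < log_2 52, we have f(n) = O(n^(log_2 52 − ε)) for some ε > 0 — Case 1. Hence T(n) = Θ(n^(log_2 52)).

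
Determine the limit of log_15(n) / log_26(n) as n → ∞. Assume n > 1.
lim = ln(26) / ln(15) = log_15(26)

Change of base: log_15(n) = ln n / ln 15 and log_26(n) = ln n / ln 26. The ratio is (ln n / ln 15) · (ln 26 / ln n) = ln 26 / ln 15, a constant independent of n. So the limit is ln 26 / ln 15 = log_15(26).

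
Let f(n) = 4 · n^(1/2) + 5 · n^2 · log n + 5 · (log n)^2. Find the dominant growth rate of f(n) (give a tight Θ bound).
f(n) ∈ Θ(n^2 · log n)

Compare the terms by growth order. For large n, n^a · (log n)^b dominates n^a' · (log n)^b' iff a > a', or (a = a' and b > b'). Ranking the 3 terms shows the dominant one is 5 · n^2 · log n. Hence f(n) ∈ Θ(n^2 · log n).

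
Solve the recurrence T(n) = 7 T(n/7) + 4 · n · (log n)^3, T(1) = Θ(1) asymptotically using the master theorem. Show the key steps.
T(n) = Θ(n · (log n)^4)

Here log_7 7 = 1 and f(n) = 4 · n · (log n)^3 = Θ(n^(log_7 7) · (log n)^3). This is the extended Case 2 of the master theorem (f matches the critical exponent up to log factors), giving T(n) = Θ(n^(log_7 7) · (log n)^(3+1)) = Θ(n · (log n)^4).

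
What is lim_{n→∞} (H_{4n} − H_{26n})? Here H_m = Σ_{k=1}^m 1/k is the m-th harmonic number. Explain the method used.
lim = ln(4/26) = ln(2/13)

Euler-Maclaurin gives H_m = ln m + γ + 1/(2m) + O(1/m^2). The γ and O(1/m) terms cancel in the difference:
  H_{4n} − H_{26n} = ln(4n) − ln(26n) + O(1/n) = ln(4/26) + O(1/n).
Hence the limit is ln(4/26) = ln(2/13).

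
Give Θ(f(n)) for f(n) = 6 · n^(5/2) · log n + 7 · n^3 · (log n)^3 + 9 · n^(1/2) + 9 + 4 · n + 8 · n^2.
f(n) ∈ Θ(n^3 · (log n)^3)

Compare the terms by growth order. For large n, n^a · (log n)^b dominates n^a' · (log n)^b' iff a > a', or (a = a' and b > b'). Ranking the 6 terms shows the dominant one is 7 · n^3 · (log n)^3. Hence f(n) ∈ Θ(n^3 · (log n)^3).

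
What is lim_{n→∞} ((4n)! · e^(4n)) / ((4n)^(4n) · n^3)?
lim = 0

Stirling: (4n)! ~ sqrt(2π·4n) · (4n/e)^(4n). Hence
  (4n)! · e^(4n) / (4n)^(4n) ~ sqrt(2π·4n).
Dividing by n^3: sqrt(2π·4n) / n^3 = sqrt(2π·4) · n^((1−6)/2), so the expression behaves like sqrt(2π·4) · n^((1−6)/2) → 0.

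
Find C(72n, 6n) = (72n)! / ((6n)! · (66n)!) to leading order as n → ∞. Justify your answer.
C(72n, 6n) ~ (8916100448256/285311670611)^(6n) · sqrt(6/(11π·6n))

Write N = 6n. Apply Stirling to each factorial:
  (12N)! ~ sqrt(2π·12N) · (12N/e)^(12N),
  N! ~ sqrt(2π N) · (N/e)^N,
  (11N)! ~ sqrt(2π·11N) · (11N/e)^(11N).
The exponential factors combine to (12N)^(12N) / (N^N · (11N)^(11N)) = 12^(12N)/11^(11N) = (12^12/11^11)^N = (8916100448256/285311670611)^N.
The square-root prefactors combine to sqrt(2π·12N) / (sqrt(2π N)·sqrt(2π·11N)) = sqrt(12 / (2π·11·N)) = sqrt(6/(11π·6n)).
Substituting N = 6n: C(72n, 6n) ~ (8916100448256/285311670611)^(6n) · sqrt(6/(11π·6n)).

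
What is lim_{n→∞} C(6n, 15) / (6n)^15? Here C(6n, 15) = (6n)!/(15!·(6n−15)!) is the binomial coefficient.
lim = 1/15! = 1/1307674368000

With N = 6n → ∞: C(N, 15) / N^15 = [N(N−1)…(N−14)] / (15! · N^15) = (1/15!) · 1 · (1 − 1/(6n)) · … · (1 − 14/(6n)). Each factor → 1 as N → ∞, so the limit is 1/15! = 1/1307674368000.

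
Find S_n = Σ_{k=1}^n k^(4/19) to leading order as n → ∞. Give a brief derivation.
S_n ~ (19/23) · n^(23/19)

Integral comparison: Σ_{k=1}^n k^(4/19) = ∫_0^n x^(4/19) dx + O(n^(4/19)). The integral is n^(1 + 4/19) / (1 + 4/19) = n^((4+19)/19) / ((4+19)/19) = (19/23) · n^(23/19).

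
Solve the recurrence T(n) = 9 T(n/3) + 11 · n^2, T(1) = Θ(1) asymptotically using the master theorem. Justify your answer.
T(n) = Θ(n^2 log n)

log_3 9 = 2, and f(n) = 11 · n^2 = Θ(n^(log_3 9)). This is Case 2 of the master theorem: T(n) = Θ(f(n) · log n) = Θ(n^2 log n).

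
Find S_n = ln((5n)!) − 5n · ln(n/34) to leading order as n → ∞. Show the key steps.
S_n ~ 5n · (ln 170 − 1) + O(ln n)

Stirling: ln((5n)!) = 5n ln(5n) − 5n + O(ln n).
  S_n = 5n ln(5n) − 5n − 5n ln(n/34) + O(ln n)
      = 5n ln(5n) − 5n ln n + 5n ln 34 − 5n + O(ln n)
      = 5n ln 5 + 5n ln 34 − 5n + O(ln n)
      = 5n (ln 170 − 1) + O(ln n).
Numerically ln(170) − 1 ≈ 4.1358.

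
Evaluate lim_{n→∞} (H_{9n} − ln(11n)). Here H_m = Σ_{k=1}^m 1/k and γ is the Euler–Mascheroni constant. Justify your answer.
lim = ln(9/11) + γ

By Euler-Maclaurin, H_m = ln m + γ + O(1/m). So
  H_{9n} − ln(11n) = ln(9n) + γ − ln(11n) + O(1/n)
                       = ln(9/11) + γ + O(1/n).
Hence the limit is ln(9/11) + γ.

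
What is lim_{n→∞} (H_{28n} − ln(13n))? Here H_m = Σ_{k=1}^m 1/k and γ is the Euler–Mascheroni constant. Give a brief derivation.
lim = ln(28/13) + γ

By Euler-Maclaurin, H_m = ln m + γ + O(1/m). So
  H_{28n} − ln(13n) = ln(28n) + γ − ln(13n) + O(1/n)
                       = ln(28/13) + γ + O(1/n).
Hence the limit is ln(28/13) + γ.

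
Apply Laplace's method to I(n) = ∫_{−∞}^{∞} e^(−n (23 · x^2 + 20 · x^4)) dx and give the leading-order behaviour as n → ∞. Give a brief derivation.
I(n) ~ sqrt(π/(23n))

φ(x) = 23 · x^2 + 20 · x^4 has its unique global minimum at x* = 0 (since φ'(x) = 46x + 80x^3 = 0 only at x = 0 for real x with both coefficients positive, and φ → ∞ as |x| → ∞). At x* = 0, φ(0) = 0 and φ''(0) = 46. Laplace's method then gives
  I(n) ~ sqrt(2π / (n · φ''(0))) · e^(−n φ(0)) = sqrt(2π / (46n)) = sqrt(π/(23n)).
The 20 · x^4 term contributes only at subleading order (an O(1/n) relative correction).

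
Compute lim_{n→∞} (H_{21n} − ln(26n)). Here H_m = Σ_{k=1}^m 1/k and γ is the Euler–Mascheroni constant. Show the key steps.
lim = ln(21/26) + γ

By Euler-Maclaurin, H_m = ln m + γ + O(1/m). So
  H_{21n} − ln(26n) = ln(21n) + γ − ln(26n) + O(1/n)
                       = ln(21/26) + γ + O(1/n).
Hence the limit is ln(21/26) + γ.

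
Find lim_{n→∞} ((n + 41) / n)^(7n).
lim = e^287

Rewrite as (1 + 41/n)^(7n). By the standard limit (1 + x/n)^n → e^x, we have (1 + 41/n)^n → e^41, and raising to the 7th power gives e^287.
More precisely, ln[(1 + 41/n)^(7n)] = 7n · ln(1 + 41/n) = 7n · (41/n + O(1/n^2)) = 287 + O(1/n) → 287.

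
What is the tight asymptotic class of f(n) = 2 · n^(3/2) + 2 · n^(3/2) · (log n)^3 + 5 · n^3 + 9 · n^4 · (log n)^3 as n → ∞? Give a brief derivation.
f(n) ∈ Θ(n^4 · (log n)^3)

Compare the terms by growth order. For large n, n^a · (log n)^b dominates n^a' · (log n)^b' iff a > a', or (a = a' and b > b'). Ranking the 4 terms shows the dominant one is 9 · n^4 · (log n)^3. Hence f(n) ∈ Θ(n^4 · (log n)^3).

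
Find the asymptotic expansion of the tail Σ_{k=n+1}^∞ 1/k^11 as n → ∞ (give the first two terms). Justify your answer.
Σ_{k>n} 1/k^11 = 1/(10 · n^10) − 1/(2 · n^11) + O(1/n^12)

Compare to the integral: ∫_{n}^∞ x^(−11) dx = [−x^(−10)/10]_{n}^∞ = 1/((11−1)·n^10). The Euler-Maclaurin correction adds −f(n)/2 = −1/(2·n^11). Euler-Maclaurin then gives
  Σ_{k>n} 1/k^11 = ∫_{n}^∞ dx/x^11 − 1/(2·n^11) + O(1/n^12).
(Equivalently this is ζ(11) − Σ_{k≤n} 1/k^11.)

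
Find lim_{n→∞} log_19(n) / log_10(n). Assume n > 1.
lim = ln(10) / ln(19) = log_19(10)

Change of base: log_19(n) = ln n / ln 19 and log_10(n) = ln n / ln 10. The ratio is (ln n / ln 19) · (ln 10 / ln n) = ln 10 / ln 19, a constant independent of n. So the limit is ln 10 / ln 19 = log_19(10).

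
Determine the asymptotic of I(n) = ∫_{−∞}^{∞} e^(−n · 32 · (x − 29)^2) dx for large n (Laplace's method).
I(n) = sqrt(π/(32n))

Here φ(x) = 32 · (x − 29)^2 has its unique minimum at x* = 29 with φ(x*) = 0 and φ''(x*) = 64. Laplace's method gives
  I(n) ~ e^(−n φ(x*)) · sqrt(2π / (n · φ''(x*))) = sqrt(2π / (64n)) = sqrt(π/(32n)).
This is exact: substituting u = (x − 29)·sqrt(32n) gives I(n) = (1/sqrt(32n)) ∫_{−∞}^{∞} e^(−u^2) du = sqrt(π/(32n)).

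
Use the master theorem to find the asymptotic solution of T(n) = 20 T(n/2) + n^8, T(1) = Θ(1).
T(n) = Θ(n^8)

log_2 20 ≈ 4.322. f(n) = n^8 dominates n^(log_2 20) since 8 > 4.322, and the regularity condition a·f(n/b) = 20·(n/2)^8 = (20/256)·n^8 ≤ c·f(n) holds with c = 20/256 ≈ 0.0781 < 1. So this is Case 3: T(n) = Θ(f(n)) = Θ(n^8).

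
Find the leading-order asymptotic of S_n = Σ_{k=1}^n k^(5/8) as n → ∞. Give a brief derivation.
S_n ~ (8/13) · n^(13/8)

Integral comparison: Σ_{k=1}^n k^(5/8) = ∫_0^n x^(5/8) dx + O(n^(5/8)). The integral is n^(1 + 5/8) / (1 + 5/8) = n^((5+8)/8) / ((5+8)/8) = (8/13) · n^(13/8).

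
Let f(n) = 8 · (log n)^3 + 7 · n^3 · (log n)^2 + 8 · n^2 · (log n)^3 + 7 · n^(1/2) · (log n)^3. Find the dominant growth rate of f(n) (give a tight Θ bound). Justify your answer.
f(n) ∈ Θ(n^3 · (log n)^2)

Compare the terms by growth order. For large n, n^a · (log n)^b dominates n^a' · (log n)^b' iff a > a', or (a = a' and b > b'). Ranking the 4 terms shows the dominant one is 7 · n^3 · (log n)^2. Hence f(n) ∈ Θ(n^3 · (log n)^2).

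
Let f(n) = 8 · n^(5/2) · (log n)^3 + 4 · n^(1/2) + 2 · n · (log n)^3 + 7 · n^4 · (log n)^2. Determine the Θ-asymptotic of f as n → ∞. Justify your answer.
f(n) ∈ Θ(n^4 · (log n)^2)

Compare the terms by growth order. For large n, n^a · (log n)^b dominates n^a' · (log n)^b' iff a > a', or (a = a' and b > b'). Ranking the 4 terms shows the dominant one is 7 · n^4 · (log n)^2. Hence f(n) ∈ Θ(n^4 · (log n)^2).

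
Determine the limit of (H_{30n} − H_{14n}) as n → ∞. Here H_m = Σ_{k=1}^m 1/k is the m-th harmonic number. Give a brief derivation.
lim = ln(30/14) = ln(15/7)

Euler-Maclaurin gives H_m = ln m + γ + 1/(2m) + O(1/m^2). The γ and O(1/m) terms cancel in the difference:
  H_{30n} − H_{14n} = ln(30n) − ln(14n) + O(1/n) = ln(30/14) + O(1/n).
Hence the limit is ln(30/14) = ln(15/7).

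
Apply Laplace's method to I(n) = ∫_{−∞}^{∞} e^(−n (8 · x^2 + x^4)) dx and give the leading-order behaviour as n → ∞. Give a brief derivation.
I(n) ~ sqrt(π/(8n))

φ(x) = 8 · x^2 + x^4 has its unique global minimum at x* = 0 (since φ'(x) = 16x + 4x^3 = 0 only at x = 0 for real x with both coefficients positive, and φ → ∞ as |x| → ∞). At x* = 0, φ(0) = 0 and φ''(0) = 16. Laplace's method then gives
  I(n) ~ sqrt(2π / (n · φ''(0))) · e^(−n φ(0)) = sqrt(2π / (16n)) = sqrt(π/(8n)).
The x^4 term contributes only at subleading order (an O(1/n) relative correction).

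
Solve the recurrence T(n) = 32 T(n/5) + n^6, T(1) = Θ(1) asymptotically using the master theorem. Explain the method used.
T(n) = Θ(n^6)

log_5 32 ≈ 2.153. f(n) = n^6 dominates n^(log_5 32) since 6 > 2.153, and the regularity condition a·f(n/b) = 32·(n/5)^6 = (32/15625)·n^6 ≤ c·f(n) holds with c = 32/15625 ≈ 0.00205 < 1. So this is Case 3: T(n) = Θ(f(n)) = Θ(n^6).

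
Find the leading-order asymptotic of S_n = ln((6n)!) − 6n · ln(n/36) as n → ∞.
S_n ~ 6n · (ln 216 − 1) + O(ln n)

Stirling: ln((6n)!) = 6n ln(6n) − 6n + O(ln n).
  S_n = 6n ln(6n) − 6n − 6n ln(n/36) + O(ln n)
      = 6n ln(6n) − 6n ln n + 6n ln 36 − 6n + O(ln n)
      = 6n ln 6 + 6n ln 36 − 6n + O(ln n)
      = 6n (ln 216 − 1) + O(ln n).
Numerically ln(216) − 1 ≈ 4.3753.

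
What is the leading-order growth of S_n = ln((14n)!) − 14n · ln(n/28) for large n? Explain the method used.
S_n ~ 14n · (ln 392 − 1) + O(ln n)

Stirling: ln((14n)!) = 14n ln(14n) − 14n + O(ln n).
  S_n = 14n ln(14n) − 14n − 14n ln(n/28) + O(ln n)
      = 14n ln(14n) − 14n ln n + 14n ln 28 − 14n + O(ln n)
      = 14n ln 14 + 14n ln 28 − 14n + O(ln n)
      = 14n (ln 392 − 1) + O(ln n).
Numerically ln(392) − 1 ≈ 4.9713.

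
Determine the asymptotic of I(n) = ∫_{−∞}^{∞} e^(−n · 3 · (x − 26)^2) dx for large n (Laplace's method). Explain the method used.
I(n) = sqrt(π/(3n))

Here φ(x) = 3 · (x − 26)^2 has its unique minimum at x* = 26 with φ(x*) = 0 and φ''(x*) = 6. Laplace's method gives
  I(n) ~ e^(−n φ(x*)) · sqrt(2π / (n · φ''(x*))) = sqrt(2π / (6n)) = sqrt(π/(3n)).
This is exact: substituting u = (x − 26)·sqrt(3n) gives I(n) = (1/sqrt(3n)) ∫_{−∞}^{∞} e^(−u^2) du = sqrt(π/(3n)).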